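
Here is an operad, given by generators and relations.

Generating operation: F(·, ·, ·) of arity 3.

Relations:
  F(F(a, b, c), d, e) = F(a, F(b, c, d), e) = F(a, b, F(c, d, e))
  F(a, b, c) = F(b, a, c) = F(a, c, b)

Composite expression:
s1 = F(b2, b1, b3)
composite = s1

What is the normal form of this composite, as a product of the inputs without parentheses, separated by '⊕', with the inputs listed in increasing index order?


b1 ⊕ b2 ⊕ b3

Shape and order are irrelevant to F; the b-input set decides.
F(b2, b1, b3) linearizes to b2 ⊕ b1 ⊕ b3
commutativity sorts the factors: b1 ⊕ b2 ⊕ b3


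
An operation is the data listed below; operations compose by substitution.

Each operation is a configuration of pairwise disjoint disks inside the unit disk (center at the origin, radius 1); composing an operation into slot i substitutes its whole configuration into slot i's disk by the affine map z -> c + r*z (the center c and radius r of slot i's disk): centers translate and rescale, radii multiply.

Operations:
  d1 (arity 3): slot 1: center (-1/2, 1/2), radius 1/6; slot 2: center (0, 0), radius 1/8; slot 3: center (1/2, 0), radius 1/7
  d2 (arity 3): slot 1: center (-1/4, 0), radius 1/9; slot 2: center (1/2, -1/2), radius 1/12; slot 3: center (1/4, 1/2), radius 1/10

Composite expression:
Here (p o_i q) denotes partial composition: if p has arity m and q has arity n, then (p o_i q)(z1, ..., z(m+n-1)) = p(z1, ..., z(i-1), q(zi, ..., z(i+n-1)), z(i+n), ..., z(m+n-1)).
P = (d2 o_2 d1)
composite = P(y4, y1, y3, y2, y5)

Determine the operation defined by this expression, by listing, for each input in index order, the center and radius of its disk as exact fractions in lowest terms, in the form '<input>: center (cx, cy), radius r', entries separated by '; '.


y1: center (11/24, -11/24), radius 1/72; y2: center (13/24, -1/2), radius 1/84; y3: center (1/2, -1/2), radius 1/96; y4: center (-1/4, 0), radius 1/9; y5: center (1/4, 1/2), radius 1/10

Nesting under d2 composes maps z -> c + r*z down each y-path.
input y4: applying the 1 nested substitution gives center (-1/4, 0), radius 1/9
input y1: applying the 2 nested substitutions gives center (11/24, -11/24), radius 1/72
input y3: applying the 2 nested substitutions gives center (1/2, -1/2), radius 1/96
input y2: applying the 2 nested substitutions gives center (13/24, -1/2), radius 1/84
input y5: applying the 1 nested substitution gives center (1/4, 1/2), radius 1/10


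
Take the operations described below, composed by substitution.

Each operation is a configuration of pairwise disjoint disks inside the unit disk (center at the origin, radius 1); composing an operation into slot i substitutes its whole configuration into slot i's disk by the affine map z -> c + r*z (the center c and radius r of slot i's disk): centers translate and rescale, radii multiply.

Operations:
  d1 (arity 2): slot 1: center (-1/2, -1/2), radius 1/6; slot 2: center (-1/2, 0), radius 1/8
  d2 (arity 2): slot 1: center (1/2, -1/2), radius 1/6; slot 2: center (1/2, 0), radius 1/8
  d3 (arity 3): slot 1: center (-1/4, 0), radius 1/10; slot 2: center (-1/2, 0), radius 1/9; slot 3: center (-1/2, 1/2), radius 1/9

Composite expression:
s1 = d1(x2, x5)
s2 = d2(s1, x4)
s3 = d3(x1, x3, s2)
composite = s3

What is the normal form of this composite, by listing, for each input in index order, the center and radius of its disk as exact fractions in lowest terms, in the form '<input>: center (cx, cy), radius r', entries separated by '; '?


x1: center (-1/4, 0), radius 1/10; x2: center (-49/108, 47/108), radius 1/324; x3: center (-1/2, 0), radius 1/9; x4: center (-4/9, 1/2), radius 1/72; x5: center (-49/108, 4/9), radius 1/432

Each x-disk chains the slot maps above it in d3; radii multiply.
x1 passes through 1 substitution, ending at center (-1/4, 0), radius 1/10
x3 passes through 1 substitution, ending at center (-1/2, 0), radius 1/9
x2 passes through 3 substitutions, ending at center (-49/108, 47/108), radius 1/324
x5 passes through 3 substitutions, ending at center (-49/108, 4/9), radius 1/432
x4 passes through 2 substitutions, ending at center (-4/9, 1/2), radius 1/72


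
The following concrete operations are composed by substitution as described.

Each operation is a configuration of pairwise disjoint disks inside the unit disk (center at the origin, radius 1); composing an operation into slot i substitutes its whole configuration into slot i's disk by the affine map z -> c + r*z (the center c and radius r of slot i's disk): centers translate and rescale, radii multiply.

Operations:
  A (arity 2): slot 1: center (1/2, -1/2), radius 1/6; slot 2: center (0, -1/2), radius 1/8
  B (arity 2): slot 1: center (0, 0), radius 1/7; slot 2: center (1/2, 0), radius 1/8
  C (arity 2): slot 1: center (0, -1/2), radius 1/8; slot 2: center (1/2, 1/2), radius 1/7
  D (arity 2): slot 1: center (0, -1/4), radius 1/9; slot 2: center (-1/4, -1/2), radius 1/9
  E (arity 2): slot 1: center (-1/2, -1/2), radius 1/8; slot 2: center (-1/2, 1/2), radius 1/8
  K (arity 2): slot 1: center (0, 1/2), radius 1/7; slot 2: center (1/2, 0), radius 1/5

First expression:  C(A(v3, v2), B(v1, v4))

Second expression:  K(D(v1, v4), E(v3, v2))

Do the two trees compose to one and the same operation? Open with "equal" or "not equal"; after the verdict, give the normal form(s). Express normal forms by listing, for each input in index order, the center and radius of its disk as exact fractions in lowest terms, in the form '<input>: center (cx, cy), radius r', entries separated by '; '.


not equal; the first gives v1: center (1/2, 1/2), radius 1/49; v2: center (0, -9/16), radius 1/64; v3: center (1/16, -9/16), radius 1/48; v4: center (4/7, 1/2), radius 1/56 and the second v1: center (0, 13/28), radius 1/63; v2: center (2/5, 1/10), radius 1/40; v3: center (2/5, -1/10), radius 1/40; v4: center (-1/28, 3/7), radius 1/63

The first composite normalizes to v1: center (1/2, 1/2), radius 1/49; v2: center (0, -9/16), radius 1/64; v3: center (1/16, -9/16), radius 1/48; v4: center (4/7, 1/2), radius 1/56
The second composite normalizes to v1: center (0, 13/28), radius 1/63; v2: center (2/5, 1/10), radius 1/40; v3: center (2/5, -1/10), radius 1/40; v4: center (-1/28, 3/7), radius 1/63
Distinct normal forms: not equal.


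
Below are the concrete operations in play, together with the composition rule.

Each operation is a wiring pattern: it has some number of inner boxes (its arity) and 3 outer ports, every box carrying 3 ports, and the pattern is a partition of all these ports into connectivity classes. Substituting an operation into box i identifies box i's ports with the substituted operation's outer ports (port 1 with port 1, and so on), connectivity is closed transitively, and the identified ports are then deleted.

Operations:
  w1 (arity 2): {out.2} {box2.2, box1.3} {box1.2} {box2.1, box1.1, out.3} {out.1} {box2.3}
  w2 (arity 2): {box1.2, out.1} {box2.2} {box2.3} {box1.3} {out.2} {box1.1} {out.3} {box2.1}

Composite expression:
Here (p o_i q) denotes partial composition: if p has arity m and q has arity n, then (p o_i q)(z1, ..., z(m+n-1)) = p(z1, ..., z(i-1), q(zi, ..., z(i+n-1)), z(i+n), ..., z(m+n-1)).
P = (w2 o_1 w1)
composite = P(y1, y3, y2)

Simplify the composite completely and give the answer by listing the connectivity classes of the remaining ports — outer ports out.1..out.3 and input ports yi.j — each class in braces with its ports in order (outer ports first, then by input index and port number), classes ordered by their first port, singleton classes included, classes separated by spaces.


{out.1} {out.2} {out.3} {y1.1, y3.1} {y1.2} {y1.3, y3.2} {y2.1} {y2.2} {y2.3} {y3.3}

Substituting into w2 glues patterns; closure does the rest.
stage w1: inputs (y1, y3), connectivity {out.1} {out.2} {out.3, y1.1, y3.1} {y1.2} {y1.3, y3.2} {y3.3}, out.j its boundary
stage w2: inputs (y1, y3, y2), connectivity {out.1} {out.2} {out.3} {y1.1, y3.1} {y1.2} {y1.3, y3.2} {y2.1} {y2.2} {y2.3} {y3.3}, out.j its boundary


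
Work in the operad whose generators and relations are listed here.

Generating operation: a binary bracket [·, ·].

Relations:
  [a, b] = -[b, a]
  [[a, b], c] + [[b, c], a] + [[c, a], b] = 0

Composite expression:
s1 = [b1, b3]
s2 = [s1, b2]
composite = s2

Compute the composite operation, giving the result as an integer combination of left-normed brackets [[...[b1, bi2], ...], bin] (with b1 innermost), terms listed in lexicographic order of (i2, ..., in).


[[b1, b3], b2]

Antisymmetry and Jacobi reduce to b1-anchored left-normed brackets.
Composite bracket: [[b1, b3], b2]
The bracket unfolds into 4 signed words via [a, b] = ab - ba (2^2 = 4).
The b1-initial words carry the normal form:
  word b1b3b2 has sign +1, contributing +[[b1, b3], b2]


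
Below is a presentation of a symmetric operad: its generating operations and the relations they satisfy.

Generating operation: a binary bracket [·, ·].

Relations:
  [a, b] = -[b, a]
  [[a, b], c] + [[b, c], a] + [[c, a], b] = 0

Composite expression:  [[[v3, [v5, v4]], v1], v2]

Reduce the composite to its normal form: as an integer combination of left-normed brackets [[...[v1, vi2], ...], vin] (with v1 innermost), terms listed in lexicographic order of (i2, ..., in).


[[[[v1, v3], v4], v5], v2] - [[[[v1, v3], v5], v4], v2] - [[[[v1, v4], v5], v3], v2] + [[[[v1, v5], v4], v3], v2]

Skip Jacobi rewriting: expand, keep v1-initial words, read off terms.
Composite bracket: [[[v3, [v5, v4]], v1], v2]
Full expansion: 16 signed words from ab - ba (2^4 = 16).
Words beginning with v1 determine it all:
  the word v1v3v4v5v2 carries sign +1 and contributes +[[[[v1, v3], v4], v5], v2]
  the word v1v3v5v4v2 carries sign -1 and contributes -[[[[v1, v3], v5], v4], v2]
  the word v1v4v5v3v2 carries sign -1 and contributes -[[[[v1, v4], v5], v3], v2]
  the word v1v5v4v3v2 carries sign +1 and contributes +[[[[v1, v5], v4], v3], v2]


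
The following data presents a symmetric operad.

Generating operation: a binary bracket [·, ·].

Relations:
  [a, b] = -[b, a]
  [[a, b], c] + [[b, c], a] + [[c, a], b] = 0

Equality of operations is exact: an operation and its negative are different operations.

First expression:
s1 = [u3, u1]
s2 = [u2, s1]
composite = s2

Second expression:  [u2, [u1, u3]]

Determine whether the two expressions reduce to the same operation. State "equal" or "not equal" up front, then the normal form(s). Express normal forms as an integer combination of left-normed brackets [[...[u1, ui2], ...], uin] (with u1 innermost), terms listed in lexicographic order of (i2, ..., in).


not equal: they reduce to [[u1, u3], u2] and -[[u1, u3], u2]

Reducing the first expression gives [[u1, u3], u2]
Reducing the second expression gives -[[u1, u3], u2]
The forms do not match — not equal.


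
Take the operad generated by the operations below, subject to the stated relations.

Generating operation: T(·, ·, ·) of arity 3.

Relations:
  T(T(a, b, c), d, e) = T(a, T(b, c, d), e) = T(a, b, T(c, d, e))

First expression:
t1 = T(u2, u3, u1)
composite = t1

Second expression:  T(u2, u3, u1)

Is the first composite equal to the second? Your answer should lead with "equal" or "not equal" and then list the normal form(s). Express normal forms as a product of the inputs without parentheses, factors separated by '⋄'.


Normal form of the first expression: u2 ⋄ u3 ⋄ u1
Normal form of the second expression: u2 ⋄ u3 ⋄ u1
Both agree, so they are equal.

equal: each reduces to u2 ⋄ u3 ⋄ u1


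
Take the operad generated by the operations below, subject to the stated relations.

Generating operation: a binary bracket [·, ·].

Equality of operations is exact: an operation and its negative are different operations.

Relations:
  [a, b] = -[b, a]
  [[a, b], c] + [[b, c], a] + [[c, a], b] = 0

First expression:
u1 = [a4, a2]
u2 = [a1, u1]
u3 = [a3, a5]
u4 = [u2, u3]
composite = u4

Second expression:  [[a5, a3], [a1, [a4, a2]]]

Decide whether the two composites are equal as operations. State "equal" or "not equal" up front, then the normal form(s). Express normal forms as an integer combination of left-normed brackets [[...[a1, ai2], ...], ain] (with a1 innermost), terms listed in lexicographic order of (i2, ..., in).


equal: each reduces to -[[[[a1, a2], a4], a3], a5] + [[[[a1, a2], a4], a5], a3] + [[[[a1, a4], a2], a3], a5] - [[[[a1, a4], a2], a5], a3]


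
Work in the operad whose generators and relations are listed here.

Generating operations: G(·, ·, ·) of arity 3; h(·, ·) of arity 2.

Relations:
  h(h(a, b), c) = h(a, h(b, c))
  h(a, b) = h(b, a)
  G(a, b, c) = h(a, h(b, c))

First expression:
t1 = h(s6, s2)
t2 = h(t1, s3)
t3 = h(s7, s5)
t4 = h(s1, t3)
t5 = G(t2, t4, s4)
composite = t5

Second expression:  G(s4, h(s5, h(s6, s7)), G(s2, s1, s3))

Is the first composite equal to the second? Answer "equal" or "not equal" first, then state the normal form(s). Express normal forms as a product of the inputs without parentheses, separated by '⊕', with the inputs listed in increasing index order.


Normal form of the first expression: s1 ⊕ s2 ⊕ s3 ⊕ s4 ⊕ s5 ⊕ s6 ⊕ s7
Normal form of the second expression: s1 ⊕ s2 ⊕ s3 ⊕ s4 ⊕ s5 ⊕ s6 ⊕ s7
Identical normal forms: equal.

equal; the common form is s1 ⊕ s2 ⊕ s3 ⊕ s4 ⊕ s5 ⊕ s6 ⊕ s7


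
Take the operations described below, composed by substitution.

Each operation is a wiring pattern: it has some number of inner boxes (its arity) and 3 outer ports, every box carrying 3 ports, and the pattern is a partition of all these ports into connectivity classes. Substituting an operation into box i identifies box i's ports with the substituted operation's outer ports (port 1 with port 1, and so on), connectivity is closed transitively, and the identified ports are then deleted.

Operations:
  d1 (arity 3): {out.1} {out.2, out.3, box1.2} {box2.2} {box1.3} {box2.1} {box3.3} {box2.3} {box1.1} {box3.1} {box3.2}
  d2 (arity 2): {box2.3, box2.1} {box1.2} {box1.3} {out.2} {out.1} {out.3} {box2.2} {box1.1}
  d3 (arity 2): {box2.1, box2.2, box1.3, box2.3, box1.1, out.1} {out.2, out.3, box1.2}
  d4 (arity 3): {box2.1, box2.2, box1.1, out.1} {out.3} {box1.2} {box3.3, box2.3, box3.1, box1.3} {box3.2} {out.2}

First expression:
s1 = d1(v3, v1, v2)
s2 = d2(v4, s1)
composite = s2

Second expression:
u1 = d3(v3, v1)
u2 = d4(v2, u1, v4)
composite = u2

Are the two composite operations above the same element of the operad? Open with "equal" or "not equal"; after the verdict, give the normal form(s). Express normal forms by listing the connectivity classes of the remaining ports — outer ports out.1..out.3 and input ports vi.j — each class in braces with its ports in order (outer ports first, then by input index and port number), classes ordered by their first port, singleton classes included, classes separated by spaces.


not equal; first: {out.1} {out.2} {out.3} {v1.1} {v1.2} {v1.3} {v2.1} {v2.2} {v2.3} {v3.1} {v3.2} {v3.3} {v4.1} {v4.2} {v4.3}; second: {out.1, v1.1, v1.2, v1.3, v2.1, v2.3, v3.1, v3.2, v3.3, v4.1, v4.3} {out.2} {out.3} {v2.2} {v4.2}

The first expression reduces to {out.1} {out.2} {out.3} {v1.1} {v1.2} {v1.3} {v2.1} {v2.2} {v2.3} {v3.1} {v3.2} {v3.3} {v4.1} {v4.2} {v4.3}
The second expression reduces to {out.1, v1.1, v1.2, v1.3, v2.1, v2.3, v3.1, v3.2, v3.3, v4.1, v4.3} {out.2} {out.3} {v2.2} {v4.2}
They disagree, so not equal.


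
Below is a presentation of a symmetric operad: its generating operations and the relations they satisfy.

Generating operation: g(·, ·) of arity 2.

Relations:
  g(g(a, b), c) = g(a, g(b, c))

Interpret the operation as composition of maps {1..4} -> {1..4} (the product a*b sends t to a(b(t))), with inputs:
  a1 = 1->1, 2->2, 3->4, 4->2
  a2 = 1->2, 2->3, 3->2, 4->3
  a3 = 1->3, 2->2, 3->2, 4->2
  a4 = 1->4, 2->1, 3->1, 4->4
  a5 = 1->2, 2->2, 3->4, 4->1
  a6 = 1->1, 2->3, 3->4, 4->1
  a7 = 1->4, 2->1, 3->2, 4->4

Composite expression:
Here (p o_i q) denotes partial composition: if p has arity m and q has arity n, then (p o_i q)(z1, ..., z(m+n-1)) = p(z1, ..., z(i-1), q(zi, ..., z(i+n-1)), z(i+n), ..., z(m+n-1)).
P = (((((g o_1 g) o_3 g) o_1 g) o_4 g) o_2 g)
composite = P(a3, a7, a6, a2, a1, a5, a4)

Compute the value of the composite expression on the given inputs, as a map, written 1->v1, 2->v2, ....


1->2, 2->2, 3->2, 4->2

g(a7, a6) = 1->4, 2->2, 3->4, 4->4
g(a3, g(a7, a6)) = 1->2, 2->2, 3->2, 4->2
g(g(a3, g(a7, a6)), a2) = 1->2, 2->2, 3->2, 4->2
g(a1, a5) = 1->2, 2->2, 3->2, 4->1
g(g(a1, a5), a4) = 1->1, 2->2, 3->2, 4->1
g(g(g(a3, g(a7, a6)), a2), g(g(a1, a5), a4)) = 1->2, 2->2, 3->2, 4->2


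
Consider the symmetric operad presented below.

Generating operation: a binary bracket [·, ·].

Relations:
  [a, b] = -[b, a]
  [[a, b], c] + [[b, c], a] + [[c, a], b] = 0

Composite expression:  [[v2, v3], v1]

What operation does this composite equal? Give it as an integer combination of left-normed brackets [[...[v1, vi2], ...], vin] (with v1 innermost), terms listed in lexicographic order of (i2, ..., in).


-[[v1, v2], v3] + [[v1, v3], v2]

Skip Jacobi rewriting: expand, keep v1-initial words, read off terms.
Composite bracket: [[v2, v3], v1]
The bracket unfolds into 4 signed words via [a, b] = ab - ba (2^2 = 4).
Only words starting with v1 matter:
  v1v2v3 (sign -1) contributes -[[v1, v2], v3]
  v1v3v2 (sign +1) contributes +[[v1, v3], v2]


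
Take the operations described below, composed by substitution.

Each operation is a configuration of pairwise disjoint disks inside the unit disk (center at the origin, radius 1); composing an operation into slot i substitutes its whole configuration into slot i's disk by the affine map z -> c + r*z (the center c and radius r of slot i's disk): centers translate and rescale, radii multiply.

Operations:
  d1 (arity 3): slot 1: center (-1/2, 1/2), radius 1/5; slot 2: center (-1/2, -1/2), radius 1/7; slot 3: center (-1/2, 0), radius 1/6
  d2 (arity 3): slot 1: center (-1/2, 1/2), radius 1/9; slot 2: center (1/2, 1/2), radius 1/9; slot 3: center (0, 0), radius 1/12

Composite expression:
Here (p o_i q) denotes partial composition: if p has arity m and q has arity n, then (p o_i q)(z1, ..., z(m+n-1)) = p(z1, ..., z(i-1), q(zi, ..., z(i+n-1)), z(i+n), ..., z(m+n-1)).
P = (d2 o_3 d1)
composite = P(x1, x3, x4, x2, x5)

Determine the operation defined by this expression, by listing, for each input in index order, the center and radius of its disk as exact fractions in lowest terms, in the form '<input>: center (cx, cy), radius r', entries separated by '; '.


x1: center (-1/2, 1/2), radius 1/9; x2: center (-1/24, -1/24), radius 1/84; x3: center (1/2, 1/2), radius 1/9; x4: center (-1/24, 1/24), radius 1/60; x5: center (-1/24, 0), radius 1/72

Each x-disk chains the slot maps above it in d2; radii multiply.
input x1: composing its 1 substitution step yields center (-1/2, 1/2), radius 1/9
input x3: composing its 1 substitution step yields center (1/2, 1/2), radius 1/9
input x4: composing its 2 substitution steps yields center (-1/24, 1/24), radius 1/60
input x2: composing its 2 substitution steps yields center (-1/24, -1/24), radius 1/84
input x5: composing its 2 substitution steps yields center (-1/24, 0), radius 1/72


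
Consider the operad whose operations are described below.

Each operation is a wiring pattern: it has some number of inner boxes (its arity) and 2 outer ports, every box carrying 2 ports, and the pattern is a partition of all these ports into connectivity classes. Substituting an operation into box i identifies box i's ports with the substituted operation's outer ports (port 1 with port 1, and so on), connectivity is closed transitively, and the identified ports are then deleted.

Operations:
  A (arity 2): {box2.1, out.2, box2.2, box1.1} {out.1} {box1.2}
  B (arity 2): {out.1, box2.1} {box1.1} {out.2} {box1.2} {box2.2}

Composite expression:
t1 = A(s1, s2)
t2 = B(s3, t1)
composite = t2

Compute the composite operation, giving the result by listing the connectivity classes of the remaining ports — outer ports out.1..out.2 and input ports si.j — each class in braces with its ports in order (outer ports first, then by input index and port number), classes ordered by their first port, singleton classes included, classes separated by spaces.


{out.1} {out.2} {s1.1, s2.1, s2.2} {s1.2} {s3.1} {s3.2}

Two ports join when wires chain via B-identified ports.
the subtree at A composes to {out.1} {out.2, s1.1, s2.1, s2.2} {s1.2} on (s1, s2); out.j = own outer ports
the subtree at B composes to {out.1} {out.2} {s1.1, s2.1, s2.2} {s1.2} {s3.1} {s3.2} on (s3, s1, s2); out.j = own outer ports


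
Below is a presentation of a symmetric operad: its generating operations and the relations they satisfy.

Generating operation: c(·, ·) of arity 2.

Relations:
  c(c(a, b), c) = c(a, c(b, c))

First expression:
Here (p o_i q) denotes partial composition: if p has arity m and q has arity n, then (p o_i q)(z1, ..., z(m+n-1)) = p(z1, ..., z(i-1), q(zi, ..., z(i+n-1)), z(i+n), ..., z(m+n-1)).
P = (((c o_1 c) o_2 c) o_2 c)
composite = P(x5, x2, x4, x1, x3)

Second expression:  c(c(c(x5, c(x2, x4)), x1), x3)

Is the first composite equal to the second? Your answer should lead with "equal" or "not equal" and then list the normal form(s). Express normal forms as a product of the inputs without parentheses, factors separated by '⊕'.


equal: each reduces to x5 ⊕ x2 ⊕ x4 ⊕ x1 ⊕ x3

Normal form of the first expression: x5 ⊕ x2 ⊕ x4 ⊕ x1 ⊕ x3
Normal form of the second expression: x5 ⊕ x2 ⊕ x4 ⊕ x1 ⊕ x3
One common form — equal.


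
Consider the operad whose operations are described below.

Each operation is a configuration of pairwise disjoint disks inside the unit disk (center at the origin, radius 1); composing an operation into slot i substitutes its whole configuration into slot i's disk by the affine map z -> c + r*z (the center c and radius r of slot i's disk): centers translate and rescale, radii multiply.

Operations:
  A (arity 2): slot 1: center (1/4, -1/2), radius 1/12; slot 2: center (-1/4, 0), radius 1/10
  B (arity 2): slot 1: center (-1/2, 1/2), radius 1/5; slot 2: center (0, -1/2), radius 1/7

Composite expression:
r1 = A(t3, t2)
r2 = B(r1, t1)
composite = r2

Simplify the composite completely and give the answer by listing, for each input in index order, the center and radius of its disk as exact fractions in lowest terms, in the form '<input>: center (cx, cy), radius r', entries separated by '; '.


Nesting under B composes maps z -> c + r*z down each t-path.
t3 passes through 2 substitutions, ending at center (-9/20, 2/5), radius 1/60
t2 passes through 2 substitutions, ending at center (-11/20, 1/2), radius 1/50
t1 passes through 1 substitution, ending at center (0, -1/2), radius 1/7

t1: center (0, -1/2), radius 1/7; t2: center (-11/20, 1/2), radius 1/50; t3: center (-9/20, 2/5), radius 1/60


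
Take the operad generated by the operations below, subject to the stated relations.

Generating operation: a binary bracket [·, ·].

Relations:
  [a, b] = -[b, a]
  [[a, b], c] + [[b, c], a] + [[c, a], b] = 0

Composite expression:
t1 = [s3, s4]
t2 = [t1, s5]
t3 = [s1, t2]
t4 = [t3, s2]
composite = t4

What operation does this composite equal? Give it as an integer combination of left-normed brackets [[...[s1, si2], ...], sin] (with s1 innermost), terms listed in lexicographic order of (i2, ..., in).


Skip Jacobi rewriting: expand, keep s1-initial words, read off terms.
Composite bracket: [[s1, [[s3, s4], s5]], s2]
Applying ab - ba throughout gives 16 signed words (2^4 = 16).
Coefficients come from the s1-initial words:
  sign of s1s3s4s5s2 is +1, so it contributes +[[[[s1, s3], s4], s5], s2]
  sign of s1s4s3s5s2 is -1, so it contributes -[[[[s1, s4], s3], s5], s2]
  sign of s1s5s3s4s2 is -1, so it contributes -[[[[s1, s5], s3], s4], s2]
  sign of s1s5s4s3s2 is +1, so it contributes +[[[[s1, s5], s4], s3], s2]

[[[[s1, s3], s4], s5], s2] - [[[[s1, s4], s3], s5], s2] - [[[[s1, s5], s3], s4], s2] + [[[[s1, s5], s4], s3], s2]


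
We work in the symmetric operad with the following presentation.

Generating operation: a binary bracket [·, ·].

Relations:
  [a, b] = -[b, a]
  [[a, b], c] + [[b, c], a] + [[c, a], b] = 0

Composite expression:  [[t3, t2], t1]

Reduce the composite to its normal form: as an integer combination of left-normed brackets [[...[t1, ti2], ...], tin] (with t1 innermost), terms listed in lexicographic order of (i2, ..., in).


[[t1, t2], t3] - [[t1, t3], t2]

A multilinear Lie element is pinned by t1-initial words (t1 innermost).
Composite bracket: [[t3, t2], t1]
Applying ab - ba throughout gives 4 signed words (2^2 = 4).
Only words starting with t1 matter:
  from t1t2t3, sign +1: term +[[t1, t2], t3]
  from t1t3t2, sign -1: term -[[t1, t3], t2]


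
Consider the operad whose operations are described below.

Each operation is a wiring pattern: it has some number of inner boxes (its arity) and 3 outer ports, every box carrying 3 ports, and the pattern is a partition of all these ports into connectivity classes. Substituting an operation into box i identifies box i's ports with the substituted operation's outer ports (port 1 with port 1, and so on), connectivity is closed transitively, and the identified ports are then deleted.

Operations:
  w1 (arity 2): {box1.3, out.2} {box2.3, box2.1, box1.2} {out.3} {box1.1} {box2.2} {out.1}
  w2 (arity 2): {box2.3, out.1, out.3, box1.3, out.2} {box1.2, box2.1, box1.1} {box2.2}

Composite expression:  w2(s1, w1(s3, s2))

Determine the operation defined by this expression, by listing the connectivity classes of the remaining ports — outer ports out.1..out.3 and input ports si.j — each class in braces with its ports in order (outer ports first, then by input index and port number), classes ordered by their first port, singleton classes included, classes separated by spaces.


{out.1, out.2, out.3, s1.3} {s1.1, s1.2} {s2.1, s2.3, s3.2} {s2.2} {s3.1} {s3.3}

Reachability decides: close wires over w2-identified ports.
w1 over (s3, s2) gives {out.1} {out.2, s3.3} {out.3} {s2.1, s2.3, s3.2} {s2.2} {s3.1}, out.j being that stage's outer ports
w2 over (s1, s3, s2) gives {out.1, out.2, out.3, s1.3} {s1.1, s1.2} {s2.1, s2.3, s3.2} {s2.2} {s3.1} {s3.3}, out.j being that stage's outer ports


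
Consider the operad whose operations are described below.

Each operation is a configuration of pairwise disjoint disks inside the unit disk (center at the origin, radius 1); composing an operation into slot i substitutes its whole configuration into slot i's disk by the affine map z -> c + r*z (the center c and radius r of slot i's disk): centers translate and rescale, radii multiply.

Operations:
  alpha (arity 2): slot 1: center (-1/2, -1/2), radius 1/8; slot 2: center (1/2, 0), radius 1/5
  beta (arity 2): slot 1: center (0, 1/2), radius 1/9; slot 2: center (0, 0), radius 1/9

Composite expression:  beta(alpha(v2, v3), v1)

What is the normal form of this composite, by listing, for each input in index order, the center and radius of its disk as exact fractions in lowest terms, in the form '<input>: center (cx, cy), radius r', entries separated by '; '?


Each v-disk chains the slot maps above it in beta; radii multiply.
for v2, the 2-step affine chain lands on center (-1/18, 4/9), radius 1/72
for v3, the 2-step affine chain lands on center (1/18, 1/2), radius 1/45
for v1, the 1-step affine chain lands on center (0, 0), radius 1/9

v1: center (0, 0), radius 1/9; v2: center (-1/18, 4/9), radius 1/72; v3: center (1/18, 1/2), radius 1/45


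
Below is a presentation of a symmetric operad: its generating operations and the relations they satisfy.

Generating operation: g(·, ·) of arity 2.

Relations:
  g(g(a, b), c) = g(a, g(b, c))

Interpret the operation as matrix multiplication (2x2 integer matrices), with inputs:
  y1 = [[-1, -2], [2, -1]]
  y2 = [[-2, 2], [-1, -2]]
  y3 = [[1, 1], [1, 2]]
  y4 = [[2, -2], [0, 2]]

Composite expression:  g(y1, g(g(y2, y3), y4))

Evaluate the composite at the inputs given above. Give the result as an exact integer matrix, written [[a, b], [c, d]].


g(y2, y3) = [[0, 2], [-3, -5]]
g(g(y2, y3), y4) = [[0, 4], [-6, -4]]
g(y1, g(g(y2, y3), y4)) = [[12, 4], [6, 12]]

[[12, 4], [6, 12]]


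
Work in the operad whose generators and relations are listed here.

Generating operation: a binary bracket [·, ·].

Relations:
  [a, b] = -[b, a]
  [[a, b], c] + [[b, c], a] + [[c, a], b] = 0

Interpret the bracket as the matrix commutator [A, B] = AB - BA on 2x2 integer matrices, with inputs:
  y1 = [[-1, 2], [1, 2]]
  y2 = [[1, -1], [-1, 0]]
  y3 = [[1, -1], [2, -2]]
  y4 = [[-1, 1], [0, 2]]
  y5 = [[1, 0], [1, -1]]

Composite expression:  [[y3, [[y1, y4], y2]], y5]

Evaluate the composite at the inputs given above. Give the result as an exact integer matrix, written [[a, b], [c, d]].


[y1, y4] = [[-1, 3], [-3, 1]]
[[y1, y4], y2] = [[-6, -1], [-5, 6]]
[y3, [[y1, y4], y2]] = [[7, -15], [-9, -7]]
[[y3, [[y1, y4], y2]], y5] = [[-15, 30], [-32, 15]]

[[-15, 30], [-32, 15]]


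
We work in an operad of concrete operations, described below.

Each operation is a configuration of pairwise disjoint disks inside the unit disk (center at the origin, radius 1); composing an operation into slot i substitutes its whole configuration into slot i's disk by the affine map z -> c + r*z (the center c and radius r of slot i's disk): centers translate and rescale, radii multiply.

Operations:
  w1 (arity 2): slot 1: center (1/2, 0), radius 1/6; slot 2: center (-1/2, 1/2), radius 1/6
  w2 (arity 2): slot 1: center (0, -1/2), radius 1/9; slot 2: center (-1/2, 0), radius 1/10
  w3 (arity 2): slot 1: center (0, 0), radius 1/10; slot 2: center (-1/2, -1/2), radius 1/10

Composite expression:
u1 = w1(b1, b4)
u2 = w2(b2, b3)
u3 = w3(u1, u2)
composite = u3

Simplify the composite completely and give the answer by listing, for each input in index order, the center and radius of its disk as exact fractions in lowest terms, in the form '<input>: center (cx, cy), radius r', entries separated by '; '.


b1: center (1/20, 0), radius 1/60; b2: center (-1/2, -11/20), radius 1/90; b3: center (-11/20, -1/2), radius 1/100; b4: center (-1/20, 1/20), radius 1/60


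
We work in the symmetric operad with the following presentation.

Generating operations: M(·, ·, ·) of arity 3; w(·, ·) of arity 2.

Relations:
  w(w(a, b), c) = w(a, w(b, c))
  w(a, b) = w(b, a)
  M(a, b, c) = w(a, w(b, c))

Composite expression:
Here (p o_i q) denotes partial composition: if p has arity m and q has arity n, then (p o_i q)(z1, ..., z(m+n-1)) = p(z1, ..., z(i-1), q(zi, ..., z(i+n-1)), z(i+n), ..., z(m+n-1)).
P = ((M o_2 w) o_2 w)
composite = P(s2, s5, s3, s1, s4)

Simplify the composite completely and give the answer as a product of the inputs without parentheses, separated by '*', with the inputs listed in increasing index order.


s1 * s2 * s3 * s4 * s5

Key point: M commutes, so take the s-inputs in any fixed order.
w(s5, s3) spells out as s5 * s3
w(w(s5, s3), s1) spells out as s5 * s3 * s1
M(s2, w(w(s5, s3), s1), s4) spells out as s2 * s5 * s3 * s1 * s4
the factors in increasing index order: s1 * s2 * s3 * s4 * s5


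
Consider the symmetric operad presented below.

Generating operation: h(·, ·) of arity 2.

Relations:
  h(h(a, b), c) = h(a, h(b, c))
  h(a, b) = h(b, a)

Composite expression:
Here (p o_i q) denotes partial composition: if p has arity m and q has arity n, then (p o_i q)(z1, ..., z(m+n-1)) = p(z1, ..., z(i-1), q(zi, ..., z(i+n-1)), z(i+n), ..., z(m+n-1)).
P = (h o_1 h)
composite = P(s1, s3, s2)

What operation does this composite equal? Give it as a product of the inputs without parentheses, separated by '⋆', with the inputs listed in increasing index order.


Any arrangement under h is one operation, so sort the s-inputs.
h(s1, s3) collapses to s1 ⋆ s3
h(h(s1, s3), s2) collapses to s1 ⋆ s3 ⋆ s2
commutativity sorts the factors: s1 ⋆ s2 ⋆ s3

s1 ⋆ s2 ⋆ s3


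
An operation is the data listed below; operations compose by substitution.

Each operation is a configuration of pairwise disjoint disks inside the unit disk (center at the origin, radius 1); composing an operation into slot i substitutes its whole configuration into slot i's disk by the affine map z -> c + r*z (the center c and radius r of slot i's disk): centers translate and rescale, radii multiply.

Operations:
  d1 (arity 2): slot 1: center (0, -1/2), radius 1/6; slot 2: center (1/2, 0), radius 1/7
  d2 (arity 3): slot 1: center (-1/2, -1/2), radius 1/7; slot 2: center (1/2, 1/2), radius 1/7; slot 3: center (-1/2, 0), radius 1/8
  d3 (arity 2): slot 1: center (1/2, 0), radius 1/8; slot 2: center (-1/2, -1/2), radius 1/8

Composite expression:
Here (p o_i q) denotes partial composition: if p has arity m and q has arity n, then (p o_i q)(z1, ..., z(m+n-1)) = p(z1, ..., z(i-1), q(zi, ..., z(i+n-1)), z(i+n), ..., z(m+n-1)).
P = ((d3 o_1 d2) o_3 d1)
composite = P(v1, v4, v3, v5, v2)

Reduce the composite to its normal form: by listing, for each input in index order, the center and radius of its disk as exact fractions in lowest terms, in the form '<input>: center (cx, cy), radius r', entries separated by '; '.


v1: center (7/16, -1/16), radius 1/56; v2: center (-1/2, -1/2), radius 1/8; v3: center (7/16, -1/128), radius 1/384; v4: center (9/16, 1/16), radius 1/56; v5: center (57/128, 0), radius 1/448


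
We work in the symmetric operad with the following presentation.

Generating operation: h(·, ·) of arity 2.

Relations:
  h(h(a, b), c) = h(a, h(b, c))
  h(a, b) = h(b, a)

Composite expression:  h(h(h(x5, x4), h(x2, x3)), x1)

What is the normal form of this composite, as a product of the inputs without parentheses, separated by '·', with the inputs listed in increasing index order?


x1 · x2 · x3 · x4 · x5

Shape and order are irrelevant to h; the x-input set decides.
h(x5, x4) unparenthesizes to x5 · x4
h(x2, x3) unparenthesizes to x2 · x3
h(h(x5, x4), h(x2, x3)) unparenthesizes to x5 · x4 · x2 · x3
h(h(h(x5, x4), h(x2, x3)), x1) unparenthesizes to x5 · x4 · x2 · x3 · x1
the factors in increasing index order: x1 · x2 · x3 · x4 · x5


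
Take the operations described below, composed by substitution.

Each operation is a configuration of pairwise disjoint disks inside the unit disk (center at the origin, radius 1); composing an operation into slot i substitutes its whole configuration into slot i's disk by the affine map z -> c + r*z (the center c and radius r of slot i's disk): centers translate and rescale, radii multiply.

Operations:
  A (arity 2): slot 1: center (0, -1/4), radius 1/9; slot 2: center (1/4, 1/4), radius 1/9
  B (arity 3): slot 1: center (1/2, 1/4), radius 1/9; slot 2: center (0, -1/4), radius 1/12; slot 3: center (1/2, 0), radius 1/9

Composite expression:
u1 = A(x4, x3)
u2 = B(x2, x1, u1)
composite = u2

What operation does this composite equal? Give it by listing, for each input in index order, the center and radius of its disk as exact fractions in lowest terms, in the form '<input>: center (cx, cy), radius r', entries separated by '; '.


Below B, radii multiply path by path; the x-disk centers shift.
for x2, the 1-step affine chain lands on center (1/2, 1/4), radius 1/9
for x1, the 1-step affine chain lands on center (0, -1/4), radius 1/12
for x4, the 2-step affine chain lands on center (1/2, -1/36), radius 1/81
for x3, the 2-step affine chain lands on center (19/36, 1/36), radius 1/81

x1: center (0, -1/4), radius 1/12; x2: center (1/2, 1/4), radius 1/9; x3: center (19/36, 1/36), radius 1/81; x4: center (1/2, -1/36), radius 1/81


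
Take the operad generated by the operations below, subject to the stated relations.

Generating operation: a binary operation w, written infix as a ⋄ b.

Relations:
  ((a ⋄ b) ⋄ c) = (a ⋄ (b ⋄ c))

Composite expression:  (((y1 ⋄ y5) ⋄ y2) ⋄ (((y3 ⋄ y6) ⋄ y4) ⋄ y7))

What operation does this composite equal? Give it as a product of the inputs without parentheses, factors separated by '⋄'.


Key point: w is associative — brackets drop, the y-order remains.
(y1 ⋄ y5) collapses to y1 ⋄ y5
((y1 ⋄ y5) ⋄ y2) collapses to y1 ⋄ y5 ⋄ y2
(y3 ⋄ y6) collapses to y3 ⋄ y6
((y3 ⋄ y6) ⋄ y4) collapses to y3 ⋄ y6 ⋄ y4
(((y3 ⋄ y6) ⋄ y4) ⋄ y7) collapses to y3 ⋄ y6 ⋄ y4 ⋄ y7
(((y1 ⋄ y5) ⋄ y2) ⋄ (((y3 ⋄ y6) ⋄ y4) ⋄ y7)) collapses to y1 ⋄ y5 ⋄ y2 ⋄ y3 ⋄ y6 ⋄ y4 ⋄ y7

y1 ⋄ y5 ⋄ y2 ⋄ y3 ⋄ y6 ⋄ y4 ⋄ y7


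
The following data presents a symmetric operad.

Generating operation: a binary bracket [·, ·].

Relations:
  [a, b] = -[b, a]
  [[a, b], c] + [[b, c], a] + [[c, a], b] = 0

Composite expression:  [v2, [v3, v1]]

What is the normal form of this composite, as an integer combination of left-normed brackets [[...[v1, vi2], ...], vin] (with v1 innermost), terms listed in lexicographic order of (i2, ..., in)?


[[v1, v3], v2]

In the tensor algebra, words opening v1 carry the v1-anchored form.
Composite bracket: [v2, [v3, v1]]
Expanding via [a, b] = ab - ba: 4 signed words (2^2 = 4).
The v1-initial words carry the normal form:
  v1v3v2 appears with sign +1, giving the term +[[v1, v3], v2]


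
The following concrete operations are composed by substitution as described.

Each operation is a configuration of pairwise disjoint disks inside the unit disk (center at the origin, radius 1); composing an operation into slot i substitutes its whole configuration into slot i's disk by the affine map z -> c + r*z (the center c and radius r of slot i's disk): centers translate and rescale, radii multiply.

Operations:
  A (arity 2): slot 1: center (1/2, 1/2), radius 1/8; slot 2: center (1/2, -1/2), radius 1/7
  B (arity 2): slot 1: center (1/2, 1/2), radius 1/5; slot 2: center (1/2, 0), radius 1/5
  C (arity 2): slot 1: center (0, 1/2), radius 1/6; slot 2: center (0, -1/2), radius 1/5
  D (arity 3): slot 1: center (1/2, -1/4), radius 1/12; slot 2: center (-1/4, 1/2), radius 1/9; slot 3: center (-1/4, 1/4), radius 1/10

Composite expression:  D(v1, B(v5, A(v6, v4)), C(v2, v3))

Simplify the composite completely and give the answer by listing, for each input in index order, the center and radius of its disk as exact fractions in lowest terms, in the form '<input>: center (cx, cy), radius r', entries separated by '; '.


Each v-disk chains the slot maps above it in D; radii multiply.
tracing v1 down its 1-map path: center (1/2, -1/4), radius 1/12
tracing v5 down its 2-map path: center (-7/36, 5/9), radius 1/45
tracing v6 down its 3-map path: center (-11/60, 23/45), radius 1/360
tracing v4 down its 3-map path: center (-11/60, 22/45), radius 1/315
tracing v2 down its 2-map path: center (-1/4, 3/10), radius 1/60
tracing v3 down its 2-map path: center (-1/4, 1/5), radius 1/50

v1: center (1/2, -1/4), radius 1/12; v2: center (-1/4, 3/10), radius 1/60; v3: center (-1/4, 1/5), radius 1/50; v4: center (-11/60, 22/45), radius 1/315; v5: center (-7/36, 5/9), radius 1/45; v6: center (-11/60, 23/45), radius 1/360


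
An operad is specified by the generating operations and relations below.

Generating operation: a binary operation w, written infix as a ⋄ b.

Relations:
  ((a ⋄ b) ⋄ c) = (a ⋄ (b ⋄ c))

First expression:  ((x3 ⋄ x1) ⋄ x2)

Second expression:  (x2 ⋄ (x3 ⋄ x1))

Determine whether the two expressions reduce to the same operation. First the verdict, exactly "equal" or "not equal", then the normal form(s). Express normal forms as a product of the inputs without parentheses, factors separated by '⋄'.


not equal: they reduce to x3 ⋄ x1 ⋄ x2 and x2 ⋄ x3 ⋄ x1

The first expression, normalized: x3 ⋄ x1 ⋄ x2
The second expression, normalized: x2 ⋄ x3 ⋄ x1
They disagree, so not equal.


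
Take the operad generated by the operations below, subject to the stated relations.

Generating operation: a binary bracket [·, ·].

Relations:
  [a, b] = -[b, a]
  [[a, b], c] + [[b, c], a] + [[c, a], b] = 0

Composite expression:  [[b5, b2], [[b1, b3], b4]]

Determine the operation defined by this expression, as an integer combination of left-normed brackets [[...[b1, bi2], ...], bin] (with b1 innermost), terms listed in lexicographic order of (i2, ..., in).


[[[[b1, b3], b4], b2], b5] - [[[[b1, b3], b4], b5], b2]

Antisymmetry and Jacobi reduce to b1-anchored left-normed brackets.
Composite bracket: [[b5, b2], [[b1, b3], b4]]
Full expansion: 16 signed words from ab - ba (2^4 = 16).
Keep just the words that open with b1:
  the word b1b3b4b2b5 carries sign +1 and contributes +[[[[b1, b3], b4], b2], b5]
  the word b1b3b4b5b2 carries sign -1 and contributes -[[[[b1, b3], b4], b5], b2]
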